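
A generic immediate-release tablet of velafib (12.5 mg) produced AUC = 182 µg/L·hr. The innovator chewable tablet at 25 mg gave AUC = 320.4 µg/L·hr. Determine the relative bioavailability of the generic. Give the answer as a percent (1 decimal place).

F_rel = (AUC_test/D_test) / (AUC_ref/D_ref)
      = (182/12.5) / (320.4/25)
      = 14.56 / 12.816 = 1.1361 = 113.61%

F_rel = 113.6%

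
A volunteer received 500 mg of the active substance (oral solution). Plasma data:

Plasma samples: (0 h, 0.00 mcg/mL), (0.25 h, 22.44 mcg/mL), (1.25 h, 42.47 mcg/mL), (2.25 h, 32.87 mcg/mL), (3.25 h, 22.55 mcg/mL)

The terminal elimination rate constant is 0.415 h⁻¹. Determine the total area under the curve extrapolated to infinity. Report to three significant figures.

AUC = 155 mcg/mL·h

Trapezoidal AUC_0→3.25:
  [0→0.25]: (0.00+22.44)/2 × 0.25 = 2.805
  [0.25→1.25]: (22.44+42.47)/2 × 1 = 32.455
  [1.25→2.25]: (42.47+32.87)/2 × 1 = 37.67
  [2.25→3.25]: (32.87+22.55)/2 × 1 = 27.71
  Sum = 100.64 mcg/mL·h
Extrapolated tail: C_last / k_e = 22.55 / 0.415 = 54.337
AUC_0→∞ = 100.64 + 54.337 = 154.977 mcg/mL·h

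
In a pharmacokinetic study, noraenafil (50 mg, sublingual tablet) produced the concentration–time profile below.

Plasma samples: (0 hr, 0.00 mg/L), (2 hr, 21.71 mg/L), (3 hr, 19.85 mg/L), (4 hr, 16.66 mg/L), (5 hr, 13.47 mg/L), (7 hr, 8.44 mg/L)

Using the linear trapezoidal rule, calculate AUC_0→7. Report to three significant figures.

AUC = 97.7 mg/L·hr

Trapezoidal AUC_0→7:
  [0→2]: (0.00+21.71)/2 × 2 = 21.71
  [2→3]: (21.71+19.85)/2 × 1 = 20.78
  [3→4]: (19.85+16.66)/2 × 1 = 18.255
  [4→5]: (16.66+13.47)/2 × 1 = 15.065
  [5→7]: (13.47+8.44)/2 × 2 = 21.91
  Sum = 97.72 mg/L·hr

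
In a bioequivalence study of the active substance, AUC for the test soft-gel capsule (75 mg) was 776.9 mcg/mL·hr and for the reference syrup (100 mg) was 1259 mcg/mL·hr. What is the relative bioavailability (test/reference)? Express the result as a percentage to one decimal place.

F_rel = (AUC_test/D_test) / (AUC_ref/D_ref)
      = (776.9/75) / (1259/100)
      = 10.3587 / 12.59 = 0.8228 = 82.28%

F_rel = 82.3%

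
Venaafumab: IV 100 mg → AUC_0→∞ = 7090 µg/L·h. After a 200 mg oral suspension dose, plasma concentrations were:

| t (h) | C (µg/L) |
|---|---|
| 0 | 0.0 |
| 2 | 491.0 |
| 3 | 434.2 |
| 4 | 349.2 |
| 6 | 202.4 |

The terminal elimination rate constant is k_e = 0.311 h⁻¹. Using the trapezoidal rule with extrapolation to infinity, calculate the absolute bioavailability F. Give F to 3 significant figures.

F = 0.180

Trapezoidal AUC_0→6 (oral suspension):
  [0→2]: (0.0+491.0)/2 × 2 = 491.0
  [2→3]: (491.0+434.2)/2 × 1 = 462.6
  [3→4]: (434.2+349.2)/2 × 1 = 391.7
  [4→6]: (349.2+202.4)/2 × 2 = 551.6
  Sum = 1896.9 µg/L·h
Tail: C_last/k_e = 202.4/0.311 = 650.804
AUC_0→∞ (oral suspension) = 1896.9 + 650.804 = 2547.704 µg/L·h
F = (AUC_ev/D_ev)/(AUC_iv/D_iv) = (2547.704/200)/(7090/100) = 12.73852/70.9 = 0.1797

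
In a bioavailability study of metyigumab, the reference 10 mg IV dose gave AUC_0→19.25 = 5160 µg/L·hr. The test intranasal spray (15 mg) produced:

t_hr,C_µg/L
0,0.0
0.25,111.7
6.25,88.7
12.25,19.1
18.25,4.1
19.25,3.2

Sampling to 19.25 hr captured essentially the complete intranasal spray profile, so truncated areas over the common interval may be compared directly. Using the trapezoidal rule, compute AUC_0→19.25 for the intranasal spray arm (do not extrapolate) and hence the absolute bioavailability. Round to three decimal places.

Trapezoidal AUC_0→19.25 (intranasal spray):
  [0→0.25]: (0.0+111.7)/2 × 0.25 = 13.9625
  [0.25→6.25]: (111.7+88.7)/2 × 6 = 601.2
  [6.25→12.25]: (88.7+19.1)/2 × 6 = 323.4
  [12.25→18.25]: (19.1+4.1)/2 × 6 = 69.6
  [18.25→19.25]: (4.1+3.2)/2 × 1 = 3.65
  Sum = 1011.8125 µg/L·hr
F = (AUC_ev/D_ev)/(AUC_iv/D_iv) = (1011.8125/15)/(5160/10) = 67.4542/516 = 0.1307

F = 0.131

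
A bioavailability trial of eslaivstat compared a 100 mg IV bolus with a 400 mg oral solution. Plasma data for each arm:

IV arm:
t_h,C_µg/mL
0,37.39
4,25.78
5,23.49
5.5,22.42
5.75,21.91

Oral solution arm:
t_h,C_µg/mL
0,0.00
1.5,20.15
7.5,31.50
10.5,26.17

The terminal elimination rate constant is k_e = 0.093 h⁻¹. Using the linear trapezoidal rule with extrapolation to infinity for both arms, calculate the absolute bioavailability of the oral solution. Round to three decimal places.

F = 0.333

Trapezoidal AUC_0→5.75 (IV):
  [0→4]: (37.39+25.78)/2 × 4 = 126.34
  [4→5]: (25.78+23.49)/2 × 1 = 24.635
  [5→5.5]: (23.49+22.42)/2 × 0.5 = 11.4775
  [5.5→5.75]: (22.42+21.91)/2 × 0.25 = 5.54125
  Sum = 167.99375 µg/mL·h
IV tail: 21.91/0.093 = 235.591; AUC_iv,0→∞ = 167.99375 + 235.591 = 403.58475 µg/mL·h
Trapezoidal AUC_0→10.5 (oral solution):
  [0→1.5]: (0.00+20.15)/2 × 1.5 = 15.1125
  [1.5→7.5]: (20.15+31.50)/2 × 6 = 154.95
  [7.5→10.5]: (31.50+26.17)/2 × 3 = 86.505
  Sum = 256.5675 µg/mL·h
oral solution tail: 26.17/0.093 = 281.398; AUC_ev,0→∞ = 256.5675 + 281.398 = 537.9655 µg/mL·h
F = (AUC_ev/D_ev)/(AUC_iv/D_iv) = (537.9655/400)/(403.58475/100) = 1.34491/4.0358475 = 0.3332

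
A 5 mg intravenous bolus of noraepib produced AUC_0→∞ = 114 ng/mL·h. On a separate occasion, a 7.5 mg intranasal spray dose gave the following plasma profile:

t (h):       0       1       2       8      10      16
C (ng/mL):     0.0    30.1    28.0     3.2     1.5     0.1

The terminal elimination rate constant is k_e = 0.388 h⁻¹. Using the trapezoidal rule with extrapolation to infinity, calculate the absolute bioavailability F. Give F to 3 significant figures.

F = 0.862

Trapezoidal AUC_0→16 (intranasal spray):
  [0→1]: (0.0+30.1)/2 × 1 = 15.05
  [1→2]: (30.1+28.0)/2 × 1 = 29.05
  [2→8]: (28.0+3.2)/2 × 6 = 93.6
  [8→10]: (3.2+1.5)/2 × 2 = 4.7
  [10→16]: (1.5+0.1)/2 × 6 = 4.8
  Sum = 147.2 ng/mL·h
Tail: C_last/k_e = 0.1/0.388 = 0.258
AUC_0→∞ (intranasal spray) = 147.2 + 0.258 = 147.458 ng/mL·h
F = (AUC_ev/D_ev)/(AUC_iv/D_iv) = (147.458/7.5)/(114/5) = 19.6611/22.8 = 0.8623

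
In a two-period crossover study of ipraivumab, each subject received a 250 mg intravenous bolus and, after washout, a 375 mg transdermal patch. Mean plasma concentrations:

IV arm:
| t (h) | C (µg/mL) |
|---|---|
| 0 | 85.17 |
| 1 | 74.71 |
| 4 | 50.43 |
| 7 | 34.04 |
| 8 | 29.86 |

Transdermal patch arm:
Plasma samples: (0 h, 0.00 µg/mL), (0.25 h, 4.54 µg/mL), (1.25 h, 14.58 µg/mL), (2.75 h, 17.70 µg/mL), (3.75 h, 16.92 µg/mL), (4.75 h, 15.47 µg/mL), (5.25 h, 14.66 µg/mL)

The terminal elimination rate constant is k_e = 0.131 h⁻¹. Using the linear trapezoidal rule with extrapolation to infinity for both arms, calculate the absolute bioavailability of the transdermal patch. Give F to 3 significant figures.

Trapezoidal AUC_0→8 (IV):
  [0→1]: (85.17+74.71)/2 × 1 = 79.94
  [1→4]: (74.71+50.43)/2 × 3 = 187.71
  [4→7]: (50.43+34.04)/2 × 3 = 126.705
  [7→8]: (34.04+29.86)/2 × 1 = 31.95
  Sum = 426.305 µg/mL·h
IV tail: 29.86/0.131 = 227.939; AUC_iv,0→∞ = 426.305 + 227.939 = 654.244 µg/mL·h
Trapezoidal AUC_0→5.25 (transdermal patch):
  [0→0.25]: (0.00+4.54)/2 × 0.25 = 0.5675
  [0.25→1.25]: (4.54+14.58)/2 × 1 = 9.56
  [1.25→2.75]: (14.58+17.70)/2 × 1.5 = 24.21
  [2.75→3.75]: (17.70+16.92)/2 × 1 = 17.31
  [3.75→4.75]: (16.92+15.47)/2 × 1 = 16.195
  [4.75→5.25]: (15.47+14.66)/2 × 0.5 = 7.5325
  Sum = 75.375 µg/mL·h
transdermal patch tail: 14.66/0.131 = 111.908; AUC_ev,0→∞ = 75.375 + 111.908 = 187.283 µg/mL·h
F = (AUC_ev/D_ev)/(AUC_iv/D_iv) = (187.283/375)/(654.244/250) = 0.499421/2.616976 = 0.1908

F = 0.191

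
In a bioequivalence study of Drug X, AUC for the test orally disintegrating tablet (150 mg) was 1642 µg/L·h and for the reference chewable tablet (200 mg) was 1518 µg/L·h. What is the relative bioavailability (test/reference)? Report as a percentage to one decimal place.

F_rel = 144.2%

F_rel = (AUC_test/D_test) / (AUC_ref/D_ref)
      = (1642/150) / (1518/200)
      = 10.9467 / 7.59 = 1.4423 = 144.23%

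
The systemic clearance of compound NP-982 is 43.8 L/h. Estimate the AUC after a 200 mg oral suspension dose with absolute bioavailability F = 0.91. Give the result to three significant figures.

AUC = 4.16 mg/L·h

AUC_0→∞ = F × Dose / CL
        = 0.91 × 200 / 43.8 = 4.15525 mg/L·h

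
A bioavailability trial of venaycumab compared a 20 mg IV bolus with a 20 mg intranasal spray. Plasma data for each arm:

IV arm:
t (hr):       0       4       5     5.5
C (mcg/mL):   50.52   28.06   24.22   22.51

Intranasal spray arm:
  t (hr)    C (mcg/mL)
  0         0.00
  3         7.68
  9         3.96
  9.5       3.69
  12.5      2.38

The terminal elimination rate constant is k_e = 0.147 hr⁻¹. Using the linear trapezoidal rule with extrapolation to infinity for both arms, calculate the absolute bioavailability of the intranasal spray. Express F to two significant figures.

Trapezoidal AUC_0→5.5 (IV):
  [0→4]: (50.52+28.06)/2 × 4 = 157.16
  [4→5]: (28.06+24.22)/2 × 1 = 26.14
  [5→5.5]: (24.22+22.51)/2 × 0.5 = 11.6825
  Sum = 194.9825 mcg/mL·hr
IV tail: 22.51/0.147 = 153.129; AUC_iv,0→∞ = 194.9825 + 153.129 = 348.1115 mcg/mL·hr
Trapezoidal AUC_0→12.5 (intranasal spray):
  [0→3]: (0.00+7.68)/2 × 3 = 11.52
  [3→9]: (7.68+3.96)/2 × 6 = 34.92
  [9→9.5]: (3.96+3.69)/2 × 0.5 = 1.9125
  [9.5→12.5]: (3.69+2.38)/2 × 3 = 9.105
  Sum = 57.4575 mcg/mL·hr
intranasal spray tail: 2.38/0.147 = 16.190; AUC_ev,0→∞ = 57.4575 + 16.190 = 73.6475 mcg/mL·hr
F = (AUC_ev/D_ev)/(AUC_iv/D_iv) = (73.6475/20)/(348.1115/20) = 3.682375/17.405575 = 0.2116

F = 0.21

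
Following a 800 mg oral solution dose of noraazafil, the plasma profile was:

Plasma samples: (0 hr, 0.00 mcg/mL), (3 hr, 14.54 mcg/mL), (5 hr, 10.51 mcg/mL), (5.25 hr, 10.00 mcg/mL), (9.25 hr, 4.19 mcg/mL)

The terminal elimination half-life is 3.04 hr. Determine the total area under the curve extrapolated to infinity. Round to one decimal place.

Trapezoidal AUC_0→9.25:
  [0→3]: (0.00+14.54)/2 × 3 = 21.81
  [3→5]: (14.54+10.51)/2 × 2 = 25.05
  [5→5.25]: (10.51+10.00)/2 × 0.25 = 2.56375
  [5.25→9.25]: (10.00+4.19)/2 × 4 = 28.38
  Sum = 77.80375 mcg/mL·hr
k_e = ln2 / t½ = 0.693147 / 3.04 = 0.2280 hr^-1
Extrapolated tail: C_last / k_e = 4.19 / 0.228 = 18.377
AUC_0→∞ = 77.80375 + 18.377 = 96.18075 mcg/mL·hr

AUC = 96.2 mcg/mL·hr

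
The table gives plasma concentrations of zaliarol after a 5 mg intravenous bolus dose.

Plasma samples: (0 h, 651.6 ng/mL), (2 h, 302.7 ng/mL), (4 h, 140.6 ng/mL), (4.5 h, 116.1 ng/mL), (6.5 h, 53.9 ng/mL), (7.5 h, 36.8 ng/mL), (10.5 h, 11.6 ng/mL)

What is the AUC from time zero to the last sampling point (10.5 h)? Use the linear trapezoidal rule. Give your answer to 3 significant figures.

Trapezoidal AUC_0→10.5:
  [0→2]: (651.6+302.7)/2 × 2 = 954.3
  [2→4]: (302.7+140.6)/2 × 2 = 443.3
  [4→4.5]: (140.6+116.1)/2 × 0.5 = 64.175
  [4.5→6.5]: (116.1+53.9)/2 × 2 = 170.0
  [6.5→7.5]: (53.9+36.8)/2 × 1 = 45.35
  [7.5→10.5]: (36.8+11.6)/2 × 3 = 72.6
  Sum = 1749.725 ng/mL·h

AUC = 1750 ng/mL·h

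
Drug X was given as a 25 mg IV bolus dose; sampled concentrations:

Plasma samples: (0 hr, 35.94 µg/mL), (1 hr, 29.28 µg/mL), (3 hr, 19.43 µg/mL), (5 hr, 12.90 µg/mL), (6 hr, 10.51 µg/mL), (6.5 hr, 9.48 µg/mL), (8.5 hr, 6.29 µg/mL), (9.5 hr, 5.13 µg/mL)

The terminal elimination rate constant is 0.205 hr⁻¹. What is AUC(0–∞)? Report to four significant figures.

Trapezoidal AUC_0→9.5:
  [0→1]: (35.94+29.28)/2 × 1 = 32.61
  [1→3]: (29.28+19.43)/2 × 2 = 48.71
  [3→5]: (19.43+12.90)/2 × 2 = 32.33
  [5→6]: (12.90+10.51)/2 × 1 = 11.705
  [6→6.5]: (10.51+9.48)/2 × 0.5 = 4.9975
  [6.5→8.5]: (9.48+6.29)/2 × 2 = 15.77
  [8.5→9.5]: (6.29+5.13)/2 × 1 = 5.71
  Sum = 151.8325 µg/mL·hr
Extrapolated tail: C_last / k_e = 5.13 / 0.205 = 25.024
AUC_0→∞ = 151.8325 + 25.024 = 176.8565 µg/mL·hr

AUC = 176.9 µg/mL·hr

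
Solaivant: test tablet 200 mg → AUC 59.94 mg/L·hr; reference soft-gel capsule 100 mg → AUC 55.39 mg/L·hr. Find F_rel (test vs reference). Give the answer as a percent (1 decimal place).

F_rel = (AUC_test/D_test) / (AUC_ref/D_ref)
      = (59.94/200) / (55.39/100)
      = 0.2997 / 0.5539 = 0.5411 = 54.11%

F_rel = 54.1%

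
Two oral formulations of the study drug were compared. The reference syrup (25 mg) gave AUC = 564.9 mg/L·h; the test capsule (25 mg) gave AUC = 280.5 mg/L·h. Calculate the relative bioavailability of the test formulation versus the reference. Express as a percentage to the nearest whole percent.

F_rel = 50%

F_rel = (AUC_test/D_test) / (AUC_ref/D_ref)
      = (280.5/25) / (564.9/25)
      = 11.22 / 22.596 = 0.4965 = 49.65%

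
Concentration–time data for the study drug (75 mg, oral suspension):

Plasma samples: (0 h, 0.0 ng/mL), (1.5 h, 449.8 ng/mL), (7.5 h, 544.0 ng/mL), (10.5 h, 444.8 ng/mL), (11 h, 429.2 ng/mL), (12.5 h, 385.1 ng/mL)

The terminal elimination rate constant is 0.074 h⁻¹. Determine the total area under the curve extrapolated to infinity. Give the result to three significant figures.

Trapezoidal AUC_0→12.5:
  [0→1.5]: (0.0+449.8)/2 × 1.5 = 337.35
  [1.5→7.5]: (449.8+544.0)/2 × 6 = 2981.4
  [7.5→10.5]: (544.0+444.8)/2 × 3 = 1483.2
  [10.5→11]: (444.8+429.2)/2 × 0.5 = 218.5
  [11→12.5]: (429.2+385.1)/2 × 1.5 = 610.725
  Sum = 5631.175 ng/mL·h
Extrapolated tail: C_last / k_e = 385.1 / 0.074 = 5204.054
AUC_0→∞ = 5631.175 + 5204.054 = 10835.229 ng/mL·h

AUC = 10800 ng/mL·h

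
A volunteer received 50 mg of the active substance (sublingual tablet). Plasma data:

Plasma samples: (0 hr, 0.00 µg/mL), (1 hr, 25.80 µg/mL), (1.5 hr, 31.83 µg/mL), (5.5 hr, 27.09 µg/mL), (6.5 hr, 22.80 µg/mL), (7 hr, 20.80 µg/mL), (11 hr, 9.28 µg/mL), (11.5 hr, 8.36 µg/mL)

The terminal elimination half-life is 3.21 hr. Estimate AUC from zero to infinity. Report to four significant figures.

Trapezoidal AUC_0→11.5:
  [0→1]: (0.00+25.80)/2 × 1 = 12.9
  [1→1.5]: (25.80+31.83)/2 × 0.5 = 14.4075
  [1.5→5.5]: (31.83+27.09)/2 × 4 = 117.84
  [5.5→6.5]: (27.09+22.80)/2 × 1 = 24.945
  [6.5→7]: (22.80+20.80)/2 × 0.5 = 10.9
  [7→11]: (20.80+9.28)/2 × 4 = 60.16
  [11→11.5]: (9.28+8.36)/2 × 0.5 = 4.41
  Sum = 245.5625 µg/mL·hr
k_e = ln2 / t½ = 0.693147 / 3.21 = 0.2159 hr^-1
Extrapolated tail: C_last / k_e = 8.36 / 0.2159 = 38.722
AUC_0→∞ = 245.5625 + 38.722 = 284.2845 µg/mL·hr

AUC = 284.3 µg/mL·hr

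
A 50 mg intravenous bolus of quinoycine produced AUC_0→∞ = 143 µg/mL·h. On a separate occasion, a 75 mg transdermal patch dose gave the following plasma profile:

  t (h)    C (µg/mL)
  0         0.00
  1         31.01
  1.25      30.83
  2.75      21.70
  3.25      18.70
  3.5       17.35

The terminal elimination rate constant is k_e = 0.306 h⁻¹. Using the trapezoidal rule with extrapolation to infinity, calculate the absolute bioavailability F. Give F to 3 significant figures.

F = 0.624

Trapezoidal AUC_0→3.5 (transdermal patch):
  [0→1]: (0.00+31.01)/2 × 1 = 15.505
  [1→1.25]: (31.01+30.83)/2 × 0.25 = 7.73
  [1.25→2.75]: (30.83+21.70)/2 × 1.5 = 39.3975
  [2.75→3.25]: (21.70+18.70)/2 × 0.5 = 10.1
  [3.25→3.5]: (18.70+17.35)/2 × 0.25 = 4.50625
  Sum = 77.23875 µg/mL·h
Tail: C_last/k_e = 17.35/0.306 = 56.699
AUC_0→∞ (transdermal patch) = 77.23875 + 56.699 = 133.93775 µg/mL·h
F = (AUC_ev/D_ev)/(AUC_iv/D_iv) = (133.93775/75)/(143/50) = 1.78584/2.86 = 0.6244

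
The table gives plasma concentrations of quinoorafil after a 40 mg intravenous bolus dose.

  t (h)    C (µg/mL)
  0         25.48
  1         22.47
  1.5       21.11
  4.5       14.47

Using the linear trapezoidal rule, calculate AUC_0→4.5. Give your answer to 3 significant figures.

Trapezoidal AUC_0→4.5:
  [0→1]: (25.48+22.47)/2 × 1 = 23.975
  [1→1.5]: (22.47+21.11)/2 × 0.5 = 10.895
  [1.5→4.5]: (21.11+14.47)/2 × 3 = 53.37
  Sum = 88.24 µg/mL·h

AUC = 88.2 µg/mL·h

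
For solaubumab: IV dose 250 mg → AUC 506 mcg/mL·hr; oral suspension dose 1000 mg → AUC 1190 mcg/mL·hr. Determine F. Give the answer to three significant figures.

F = 0.588

F = (AUC_ev / D_ev) / (AUC_iv / D_iv)
  = (1190/1000) / (506/250)
  = 1.19 / 2.024 = 0.5879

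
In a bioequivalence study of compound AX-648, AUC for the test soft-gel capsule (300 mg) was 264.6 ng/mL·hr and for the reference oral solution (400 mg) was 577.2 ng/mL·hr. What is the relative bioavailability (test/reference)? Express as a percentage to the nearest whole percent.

F_rel = 61%

F_rel = (AUC_test/D_test) / (AUC_ref/D_ref)
      = (264.6/300) / (577.2/400)
      = 0.882 / 1.443 = 0.6112 = 61.12%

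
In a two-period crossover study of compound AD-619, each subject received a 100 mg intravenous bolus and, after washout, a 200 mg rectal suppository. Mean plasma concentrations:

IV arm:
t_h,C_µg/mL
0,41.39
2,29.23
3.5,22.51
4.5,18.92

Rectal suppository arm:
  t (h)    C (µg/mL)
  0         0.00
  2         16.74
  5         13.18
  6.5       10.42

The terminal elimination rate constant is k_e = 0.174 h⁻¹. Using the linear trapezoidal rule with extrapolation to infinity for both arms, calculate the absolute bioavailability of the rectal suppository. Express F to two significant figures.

Trapezoidal AUC_0→4.5 (IV):
  [0→2]: (41.39+29.23)/2 × 2 = 70.62
  [2→3.5]: (29.23+22.51)/2 × 1.5 = 38.805
  [3.5→4.5]: (22.51+18.92)/2 × 1 = 20.715
  Sum = 130.14 µg/mL·h
IV tail: 18.92/0.174 = 108.736; AUC_iv,0→∞ = 130.14 + 108.736 = 238.876 µg/mL·h
Trapezoidal AUC_0→6.5 (rectal suppository):
  [0→2]: (0.00+16.74)/2 × 2 = 16.74
  [2→5]: (16.74+13.18)/2 × 3 = 44.88
  [5→6.5]: (13.18+10.42)/2 × 1.5 = 17.7
  Sum = 79.32 µg/mL·h
rectal suppository tail: 10.42/0.174 = 59.885; AUC_ev,0→∞ = 79.32 + 59.885 = 139.205 µg/mL·h
F = (AUC_ev/D_ev)/(AUC_iv/D_iv) = (139.205/200)/(238.876/100) = 0.696025/2.38876 = 0.2914

F = 0.29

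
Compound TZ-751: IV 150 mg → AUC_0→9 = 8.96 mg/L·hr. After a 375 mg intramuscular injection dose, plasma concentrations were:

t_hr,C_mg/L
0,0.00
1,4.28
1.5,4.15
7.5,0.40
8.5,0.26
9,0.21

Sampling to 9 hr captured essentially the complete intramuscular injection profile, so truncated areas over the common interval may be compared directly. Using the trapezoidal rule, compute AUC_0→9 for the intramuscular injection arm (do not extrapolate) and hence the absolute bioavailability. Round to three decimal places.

F = 0.819

Trapezoidal AUC_0→9 (intramuscular injection):
  [0→1]: (0.00+4.28)/2 × 1 = 2.14
  [1→1.5]: (4.28+4.15)/2 × 0.5 = 2.1075
  [1.5→7.5]: (4.15+0.40)/2 × 6 = 13.65
  [7.5→8.5]: (0.40+0.26)/2 × 1 = 0.33
  [8.5→9]: (0.26+0.21)/2 × 0.5 = 0.1175
  Sum = 18.345 mg/L·hr
F = (AUC_ev/D_ev)/(AUC_iv/D_iv) = (18.345/375)/(8.96/150) = 0.04892/0.0597333 = 0.8190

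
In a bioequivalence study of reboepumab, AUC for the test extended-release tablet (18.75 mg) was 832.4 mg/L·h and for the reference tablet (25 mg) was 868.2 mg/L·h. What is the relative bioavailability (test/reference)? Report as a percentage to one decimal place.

F_rel = (AUC_test/D_test) / (AUC_ref/D_ref)
      = (832.4/18.75) / (868.2/25)
      = 44.3947 / 34.728 = 1.2784 = 127.84%

F_rel = 127.8%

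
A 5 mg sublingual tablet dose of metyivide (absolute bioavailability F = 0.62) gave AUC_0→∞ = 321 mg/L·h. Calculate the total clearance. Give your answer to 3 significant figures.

CL = 0.00966 L/h

CL = F × Dose / AUC_0→∞
   = 0.62 × 5 / 321 = 0.00965732 L/h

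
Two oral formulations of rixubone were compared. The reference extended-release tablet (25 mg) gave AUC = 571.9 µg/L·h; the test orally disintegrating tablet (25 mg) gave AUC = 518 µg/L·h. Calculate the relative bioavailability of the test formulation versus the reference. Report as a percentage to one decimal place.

F_rel = 90.6%

F_rel = (AUC_test/D_test) / (AUC_ref/D_ref)
      = (518/25) / (571.9/25)
      = 20.72 / 22.876 = 0.9058 = 90.58%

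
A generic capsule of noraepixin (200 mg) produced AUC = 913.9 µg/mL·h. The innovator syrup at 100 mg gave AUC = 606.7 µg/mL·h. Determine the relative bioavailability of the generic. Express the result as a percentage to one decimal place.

F_rel = 75.3%

F_rel = (AUC_test/D_test) / (AUC_ref/D_ref)
      = (913.9/200) / (606.7/100)
      = 4.5695 / 6.067 = 0.7532 = 75.32%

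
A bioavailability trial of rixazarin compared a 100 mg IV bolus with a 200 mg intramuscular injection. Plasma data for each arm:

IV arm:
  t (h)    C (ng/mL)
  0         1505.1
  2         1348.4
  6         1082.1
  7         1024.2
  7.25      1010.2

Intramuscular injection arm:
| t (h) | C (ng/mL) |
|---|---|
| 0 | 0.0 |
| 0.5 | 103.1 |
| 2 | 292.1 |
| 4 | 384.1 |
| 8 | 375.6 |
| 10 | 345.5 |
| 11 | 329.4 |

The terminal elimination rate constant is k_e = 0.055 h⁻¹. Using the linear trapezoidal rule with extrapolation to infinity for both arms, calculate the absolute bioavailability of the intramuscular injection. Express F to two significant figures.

F = 0.17

Trapezoidal AUC_0→7.25 (IV):
  [0→2]: (1505.1+1348.4)/2 × 2 = 2853.5
  [2→6]: (1348.4+1082.1)/2 × 4 = 4861.0
  [6→7]: (1082.1+1024.2)/2 × 1 = 1053.15
  [7→7.25]: (1024.2+1010.2)/2 × 0.25 = 254.3
  Sum = 9021.95 ng/mL·h
IV tail: 1010.2/0.055 = 18367.273; AUC_iv,0→∞ = 9021.95 + 18367.273 = 27389.223 ng/mL·h
Trapezoidal AUC_0→11 (intramuscular injection):
  [0→0.5]: (0.0+103.1)/2 × 0.5 = 25.775
  [0.5→2]: (103.1+292.1)/2 × 1.5 = 296.4
  [2→4]: (292.1+384.1)/2 × 2 = 676.2
  [4→8]: (384.1+375.6)/2 × 4 = 1519.4
  [8→10]: (375.6+345.5)/2 × 2 = 721.1
  [10→11]: (345.5+329.4)/2 × 1 = 337.45
  Sum = 3576.325 ng/mL·h
intramuscular injection tail: 329.4/0.055 = 5989.091; AUC_ev,0→∞ = 3576.325 + 5989.091 = 9565.416 ng/mL·h
F = (AUC_ev/D_ev)/(AUC_iv/D_iv) = (9565.416/200)/(27389.223/100) = 47.82708/273.89223 = 0.1746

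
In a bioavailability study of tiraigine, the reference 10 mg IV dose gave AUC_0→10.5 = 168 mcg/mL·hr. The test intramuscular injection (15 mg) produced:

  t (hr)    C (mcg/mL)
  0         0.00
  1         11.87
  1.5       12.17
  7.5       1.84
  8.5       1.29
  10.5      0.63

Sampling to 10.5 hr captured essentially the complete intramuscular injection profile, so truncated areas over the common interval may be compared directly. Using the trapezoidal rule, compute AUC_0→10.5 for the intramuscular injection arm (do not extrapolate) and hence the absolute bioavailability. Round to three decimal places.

Trapezoidal AUC_0→10.5 (intramuscular injection):
  [0→1]: (0.00+11.87)/2 × 1 = 5.935
  [1→1.5]: (11.87+12.17)/2 × 0.5 = 6.01
  [1.5→7.5]: (12.17+1.84)/2 × 6 = 42.03
  [7.5→8.5]: (1.84+1.29)/2 × 1 = 1.565
  [8.5→10.5]: (1.29+0.63)/2 × 2 = 1.92
  Sum = 57.46 mcg/mL·hr
F = (AUC_ev/D_ev)/(AUC_iv/D_iv) = (57.46/15)/(168/10) = 3.83067/16.8 = 0.2280

F = 0.228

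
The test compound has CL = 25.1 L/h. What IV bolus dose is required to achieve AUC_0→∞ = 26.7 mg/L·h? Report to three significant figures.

Dose_iv = CL × AUC_0→∞
     = 25.1 × 26.7 = 670.17 mg

Dose = 670 mg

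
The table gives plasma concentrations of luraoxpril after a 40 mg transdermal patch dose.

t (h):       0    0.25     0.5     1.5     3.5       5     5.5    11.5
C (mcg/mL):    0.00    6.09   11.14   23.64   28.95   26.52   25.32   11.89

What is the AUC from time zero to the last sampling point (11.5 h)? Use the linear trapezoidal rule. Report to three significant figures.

AUC = 239 mcg/mL·h

Trapezoidal AUC_0→11.5:
  [0→0.25]: (0.00+6.09)/2 × 0.25 = 0.76125
  [0.25→0.5]: (6.09+11.14)/2 × 0.25 = 2.15375
  [0.5→1.5]: (11.14+23.64)/2 × 1 = 17.39
  [1.5→3.5]: (23.64+28.95)/2 × 2 = 52.59
  [3.5→5]: (28.95+26.52)/2 × 1.5 = 41.6025
  [5→5.5]: (26.52+25.32)/2 × 0.5 = 12.96
  [5.5→11.5]: (25.32+11.89)/2 × 6 = 111.63
  Sum = 239.0875 mcg/mL·h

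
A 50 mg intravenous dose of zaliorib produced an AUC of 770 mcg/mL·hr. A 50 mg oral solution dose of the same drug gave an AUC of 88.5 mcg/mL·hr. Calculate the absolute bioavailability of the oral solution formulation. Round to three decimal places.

F = 0.115

F = (AUC_ev / D_ev) / (AUC_iv / D_iv)
  = (88.5/50) / (770/50)
  = 1.77 / 15.4 = 0.1149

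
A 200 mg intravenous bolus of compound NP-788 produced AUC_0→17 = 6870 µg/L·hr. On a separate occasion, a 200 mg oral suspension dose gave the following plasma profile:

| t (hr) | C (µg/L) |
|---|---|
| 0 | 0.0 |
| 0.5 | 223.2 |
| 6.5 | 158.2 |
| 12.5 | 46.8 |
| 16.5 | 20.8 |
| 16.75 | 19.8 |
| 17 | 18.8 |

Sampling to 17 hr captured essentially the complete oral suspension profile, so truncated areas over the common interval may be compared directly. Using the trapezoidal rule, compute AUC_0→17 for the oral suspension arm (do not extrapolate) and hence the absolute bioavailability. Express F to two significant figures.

F = 0.29

Trapezoidal AUC_0→17 (oral suspension):
  [0→0.5]: (0.0+223.2)/2 × 0.5 = 55.8
  [0.5→6.5]: (223.2+158.2)/2 × 6 = 1144.2
  [6.5→12.5]: (158.2+46.8)/2 × 6 = 615.0
  [12.5→16.5]: (46.8+20.8)/2 × 4 = 135.2
  [16.5→16.75]: (20.8+19.8)/2 × 0.25 = 5.075
  [16.75→17]: (19.8+18.8)/2 × 0.25 = 4.825
  Sum = 1960.1 µg/L·hr
F = (AUC_ev/D_ev)/(AUC_iv/D_iv) = (1960.1/200)/(6870/200) = 9.8005/34.35 = 0.2853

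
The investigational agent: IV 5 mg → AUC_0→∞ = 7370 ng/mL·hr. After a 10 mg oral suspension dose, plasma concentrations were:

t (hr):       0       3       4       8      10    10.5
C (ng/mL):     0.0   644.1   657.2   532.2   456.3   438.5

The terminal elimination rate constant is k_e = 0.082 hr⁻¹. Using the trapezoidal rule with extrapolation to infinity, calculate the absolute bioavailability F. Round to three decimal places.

F = 0.716

Trapezoidal AUC_0→10.5 (oral suspension):
  [0→3]: (0.0+644.1)/2 × 3 = 966.15
  [3→4]: (644.1+657.2)/2 × 1 = 650.65
  [4→8]: (657.2+532.2)/2 × 4 = 2378.8
  [8→10]: (532.2+456.3)/2 × 2 = 988.5
  [10→10.5]: (456.3+438.5)/2 × 0.5 = 223.7
  Sum = 5207.8 ng/mL·hr
Tail: C_last/k_e = 438.5/0.082 = 5347.561
AUC_0→∞ (oral suspension) = 5207.8 + 5347.561 = 10555.361 ng/mL·hr
F = (AUC_ev/D_ev)/(AUC_iv/D_iv) = (10555.361/10)/(7370/5) = 1055.5361/1474 = 0.7161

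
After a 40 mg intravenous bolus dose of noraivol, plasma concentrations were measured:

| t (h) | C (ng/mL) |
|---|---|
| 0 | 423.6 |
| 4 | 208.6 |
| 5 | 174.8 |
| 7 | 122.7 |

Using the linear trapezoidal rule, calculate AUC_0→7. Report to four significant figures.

Trapezoidal AUC_0→7:
  [0→4]: (423.6+208.6)/2 × 4 = 1264.4
  [4→5]: (208.6+174.8)/2 × 1 = 191.7
  [5→7]: (174.8+122.7)/2 × 2 = 297.5
  Sum = 1753.6 ng/mL·h

AUC = 1754 ng/mL·h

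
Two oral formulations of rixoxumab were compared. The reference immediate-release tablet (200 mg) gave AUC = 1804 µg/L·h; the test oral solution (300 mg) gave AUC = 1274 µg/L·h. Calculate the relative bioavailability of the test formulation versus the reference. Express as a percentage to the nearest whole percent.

F_rel = (AUC_test/D_test) / (AUC_ref/D_ref)
      = (1274/300) / (1804/200)
      = 4.24667 / 9.02 = 0.4708 = 47.08%

F_rel = 47%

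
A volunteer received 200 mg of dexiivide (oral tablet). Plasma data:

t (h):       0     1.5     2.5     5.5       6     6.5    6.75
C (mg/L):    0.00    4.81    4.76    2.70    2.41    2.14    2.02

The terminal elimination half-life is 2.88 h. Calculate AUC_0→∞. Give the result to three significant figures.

AUC = 30.9 mg/L·h

Trapezoidal AUC_0→6.75:
  [0→1.5]: (0.00+4.81)/2 × 1.5 = 3.6075
  [1.5→2.5]: (4.81+4.76)/2 × 1 = 4.785
  [2.5→5.5]: (4.76+2.70)/2 × 3 = 11.19
  [5.5→6]: (2.70+2.41)/2 × 0.5 = 1.2775
  [6→6.5]: (2.41+2.14)/2 × 0.5 = 1.1375
  [6.5→6.75]: (2.14+2.02)/2 × 0.25 = 0.52
  Sum = 22.5175 mg/L·h
k_e = ln2 / t½ = 0.693147 / 2.88 = 0.2407 h^-1
Extrapolated tail: C_last / k_e = 2.02 / 0.2407 = 8.392
AUC_0→∞ = 22.5175 + 8.392 = 30.9095 mg/L·h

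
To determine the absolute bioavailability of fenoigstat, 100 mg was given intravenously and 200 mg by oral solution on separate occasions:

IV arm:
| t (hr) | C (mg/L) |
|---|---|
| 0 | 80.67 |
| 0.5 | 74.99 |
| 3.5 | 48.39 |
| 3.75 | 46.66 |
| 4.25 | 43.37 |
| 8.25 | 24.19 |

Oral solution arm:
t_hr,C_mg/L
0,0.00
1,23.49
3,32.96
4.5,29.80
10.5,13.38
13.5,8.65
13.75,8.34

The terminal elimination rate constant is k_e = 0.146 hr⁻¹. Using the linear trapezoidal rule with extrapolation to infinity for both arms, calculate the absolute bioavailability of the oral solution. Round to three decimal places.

F = 0.301

Trapezoidal AUC_0→8.25 (IV):
  [0→0.5]: (80.67+74.99)/2 × 0.5 = 38.915
  [0.5→3.5]: (74.99+48.39)/2 × 3 = 185.07
  [3.5→3.75]: (48.39+46.66)/2 × 0.25 = 11.88125
  [3.75→4.25]: (46.66+43.37)/2 × 0.5 = 22.5075
  [4.25→8.25]: (43.37+24.19)/2 × 4 = 135.12
  Sum = 393.49375 mg/L·hr
IV tail: 24.19/0.146 = 165.685; AUC_iv,0→∞ = 393.49375 + 165.685 = 559.17875 mg/L·hr
Trapezoidal AUC_0→13.75 (oral solution):
  [0→1]: (0.00+23.49)/2 × 1 = 11.745
  [1→3]: (23.49+32.96)/2 × 2 = 56.45
  [3→4.5]: (32.96+29.80)/2 × 1.5 = 47.07
  [4.5→10.5]: (29.80+13.38)/2 × 6 = 129.54
  [10.5→13.5]: (13.38+8.65)/2 × 3 = 33.045
  [13.5→13.75]: (8.65+8.34)/2 × 0.25 = 2.12375
  Sum = 279.97375 mg/L·hr
oral solution tail: 8.34/0.146 = 57.123; AUC_ev,0→∞ = 279.97375 + 57.123 = 337.09675 mg/L·hr
F = (AUC_ev/D_ev)/(AUC_iv/D_iv) = (337.09675/200)/(559.17875/100) = 1.68548/5.5917875 = 0.3014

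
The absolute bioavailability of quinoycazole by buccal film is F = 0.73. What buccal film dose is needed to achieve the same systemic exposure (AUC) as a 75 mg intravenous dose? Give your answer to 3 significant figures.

D_buccal = 103 mg

For equal systemic exposure: F × D_ev = D_iv
D_ev = D_iv / F = 75 / 0.73 = 102.74 mg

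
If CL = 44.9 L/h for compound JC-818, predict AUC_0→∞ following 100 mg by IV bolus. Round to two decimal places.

AUC_0→∞ = Dose_iv / CL
        = 100 / 44.9 = 2.22717 mg/L·h

AUC = 2.23 mg/L·h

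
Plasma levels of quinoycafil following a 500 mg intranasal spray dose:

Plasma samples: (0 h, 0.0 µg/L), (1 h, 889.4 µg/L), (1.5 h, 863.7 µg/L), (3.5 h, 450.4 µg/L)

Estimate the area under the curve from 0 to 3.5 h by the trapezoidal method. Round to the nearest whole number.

Trapezoidal AUC_0→3.5:
  [0→1]: (0.0+889.4)/2 × 1 = 444.7
  [1→1.5]: (889.4+863.7)/2 × 0.5 = 438.275
  [1.5→3.5]: (863.7+450.4)/2 × 2 = 1314.1
  Sum = 2197.075 µg/L·h

AUC = 2197 µg/L·h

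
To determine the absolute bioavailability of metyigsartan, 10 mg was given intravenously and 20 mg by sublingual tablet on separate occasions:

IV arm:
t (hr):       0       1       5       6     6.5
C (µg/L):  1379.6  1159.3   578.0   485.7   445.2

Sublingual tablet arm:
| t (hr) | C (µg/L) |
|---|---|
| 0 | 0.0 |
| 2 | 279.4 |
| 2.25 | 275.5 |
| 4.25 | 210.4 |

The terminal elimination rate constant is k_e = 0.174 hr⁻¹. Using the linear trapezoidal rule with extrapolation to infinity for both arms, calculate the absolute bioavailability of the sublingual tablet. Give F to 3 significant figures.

Trapezoidal AUC_0→6.5 (IV):
  [0→1]: (1379.6+1159.3)/2 × 1 = 1269.45
  [1→5]: (1159.3+578.0)/2 × 4 = 3474.6
  [5→6]: (578.0+485.7)/2 × 1 = 531.85
  [6→6.5]: (485.7+445.2)/2 × 0.5 = 232.725
  Sum = 5508.625 µg/L·hr
IV tail: 445.2/0.174 = 2558.621; AUC_iv,0→∞ = 5508.625 + 2558.621 = 8067.246 µg/L·hr
Trapezoidal AUC_0→4.25 (sublingual tablet):
  [0→2]: (0.0+279.4)/2 × 2 = 279.4
  [2→2.25]: (279.4+275.5)/2 × 0.25 = 69.3625
  [2.25→4.25]: (275.5+210.4)/2 × 2 = 485.9
  Sum = 834.6625 µg/L·hr
sublingual tablet tail: 210.4/0.174 = 1209.195; AUC_ev,0→∞ = 834.6625 + 1209.195 = 2043.8575 µg/L·hr
F = (AUC_ev/D_ev)/(AUC_iv/D_iv) = (2043.8575/20)/(8067.246/10) = 102.193/806.7246 = 0.1267

F = 0.127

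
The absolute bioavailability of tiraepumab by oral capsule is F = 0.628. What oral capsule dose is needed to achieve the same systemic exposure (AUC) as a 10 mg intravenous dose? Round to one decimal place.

D_oral = 15.9 mg

For equal systemic exposure: F × D_ev = D_iv
D_ev = D_iv / F = 10 / 0.628 = 15.9236 mg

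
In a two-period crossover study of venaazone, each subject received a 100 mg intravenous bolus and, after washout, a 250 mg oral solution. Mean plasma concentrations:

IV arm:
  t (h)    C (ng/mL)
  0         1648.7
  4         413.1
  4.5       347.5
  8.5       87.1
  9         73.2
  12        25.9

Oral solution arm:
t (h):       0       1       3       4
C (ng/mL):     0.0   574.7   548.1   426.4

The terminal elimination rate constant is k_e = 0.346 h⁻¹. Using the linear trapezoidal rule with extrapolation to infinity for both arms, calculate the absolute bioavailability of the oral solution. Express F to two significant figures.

Trapezoidal AUC_0→12 (IV):
  [0→4]: (1648.7+413.1)/2 × 4 = 4123.6
  [4→4.5]: (413.1+347.5)/2 × 0.5 = 190.15
  [4.5→8.5]: (347.5+87.1)/2 × 4 = 869.2
  [8.5→9]: (87.1+73.2)/2 × 0.5 = 40.075
  [9→12]: (73.2+25.9)/2 × 3 = 148.65
  Sum = 5371.675 ng/mL·h
IV tail: 25.9/0.346 = 74.855; AUC_iv,0→∞ = 5371.675 + 74.855 = 5446.53 ng/mL·h
Trapezoidal AUC_0→4 (oral solution):
  [0→1]: (0.0+574.7)/2 × 1 = 287.35
  [1→3]: (574.7+548.1)/2 × 2 = 1122.8
  [3→4]: (548.1+426.4)/2 × 1 = 487.25
  Sum = 1897.4 ng/mL·h
oral solution tail: 426.4/0.346 = 1232.370; AUC_ev,0→∞ = 1897.4 + 1232.370 = 3129.77 ng/mL·h
F = (AUC_ev/D_ev)/(AUC_iv/D_iv) = (3129.77/250)/(5446.53/100) = 12.51908/54.4653 = 0.2299

F = 0.23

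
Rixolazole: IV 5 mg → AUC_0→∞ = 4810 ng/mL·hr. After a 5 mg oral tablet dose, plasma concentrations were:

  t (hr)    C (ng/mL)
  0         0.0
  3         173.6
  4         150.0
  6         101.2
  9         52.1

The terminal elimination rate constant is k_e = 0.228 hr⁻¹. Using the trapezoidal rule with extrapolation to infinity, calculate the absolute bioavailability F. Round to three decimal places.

Trapezoidal AUC_0→9 (oral tablet):
  [0→3]: (0.0+173.6)/2 × 3 = 260.4
  [3→4]: (173.6+150.0)/2 × 1 = 161.8
  [4→6]: (150.0+101.2)/2 × 2 = 251.2
  [6→9]: (101.2+52.1)/2 × 3 = 229.95
  Sum = 903.35 ng/mL·hr
Tail: C_last/k_e = 52.1/0.228 = 228.509
AUC_0→∞ (oral tablet) = 903.35 + 228.509 = 1131.859 ng/mL·hr
F = (AUC_ev/D_ev)/(AUC_iv/D_iv) = (1131.859/5)/(4810/5) = 226.3718/962 = 0.2353

F = 0.235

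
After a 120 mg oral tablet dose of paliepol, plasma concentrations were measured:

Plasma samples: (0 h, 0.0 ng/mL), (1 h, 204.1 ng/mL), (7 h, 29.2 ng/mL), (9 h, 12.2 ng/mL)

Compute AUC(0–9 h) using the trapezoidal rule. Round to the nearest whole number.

Trapezoidal AUC_0→9:
  [0→1]: (0.0+204.1)/2 × 1 = 102.05
  [1→7]: (204.1+29.2)/2 × 6 = 699.9
  [7→9]: (29.2+12.2)/2 × 2 = 41.4
  Sum = 843.35 ng/mL·h

AUC = 843 ng/mL·h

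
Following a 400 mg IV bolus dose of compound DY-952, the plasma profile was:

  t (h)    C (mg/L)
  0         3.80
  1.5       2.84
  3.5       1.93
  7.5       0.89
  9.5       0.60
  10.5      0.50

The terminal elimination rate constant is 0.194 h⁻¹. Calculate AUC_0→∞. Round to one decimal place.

Trapezoidal AUC_0→10.5:
  [0→1.5]: (3.80+2.84)/2 × 1.5 = 4.98
  [1.5→3.5]: (2.84+1.93)/2 × 2 = 4.77
  [3.5→7.5]: (1.93+0.89)/2 × 4 = 5.64
  [7.5→9.5]: (0.89+0.60)/2 × 2 = 1.49
  [9.5→10.5]: (0.60+0.50)/2 × 1 = 0.55
  Sum = 17.43 mg/L·h
Extrapolated tail: C_last / k_e = 0.50 / 0.194 = 2.577
AUC_0→∞ = 17.43 + 2.577 = 20.007 mg/L·h

AUC = 20.0 mg/L·h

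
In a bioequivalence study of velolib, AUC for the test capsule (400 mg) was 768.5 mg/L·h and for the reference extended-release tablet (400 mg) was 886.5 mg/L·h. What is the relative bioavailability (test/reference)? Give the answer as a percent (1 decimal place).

F_rel = 86.7%

F_rel = (AUC_test/D_test) / (AUC_ref/D_ref)
      = (768.5/400) / (886.5/400)
      = 1.92125 / 2.21625 = 0.8669 = 86.69%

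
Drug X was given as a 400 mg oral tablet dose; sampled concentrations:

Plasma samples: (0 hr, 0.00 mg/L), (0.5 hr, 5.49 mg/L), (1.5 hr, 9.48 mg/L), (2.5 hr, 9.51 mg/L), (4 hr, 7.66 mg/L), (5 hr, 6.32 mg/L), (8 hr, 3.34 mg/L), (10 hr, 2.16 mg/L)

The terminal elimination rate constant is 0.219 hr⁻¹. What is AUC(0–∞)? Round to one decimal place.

Trapezoidal AUC_0→10:
  [0→0.5]: (0.00+5.49)/2 × 0.5 = 1.3725
  [0.5→1.5]: (5.49+9.48)/2 × 1 = 7.485
  [1.5→2.5]: (9.48+9.51)/2 × 1 = 9.495
  [2.5→4]: (9.51+7.66)/2 × 1.5 = 12.8775
  [4→5]: (7.66+6.32)/2 × 1 = 6.99
  [5→8]: (6.32+3.34)/2 × 3 = 14.49
  [8→10]: (3.34+2.16)/2 × 2 = 5.5
  Sum = 58.21 mg/L·hr
Extrapolated tail: C_last / k_e = 2.16 / 0.219 = 9.863
AUC_0→∞ = 58.21 + 9.863 = 68.073 mg/L·hr

AUC = 68.1 mg/L·hr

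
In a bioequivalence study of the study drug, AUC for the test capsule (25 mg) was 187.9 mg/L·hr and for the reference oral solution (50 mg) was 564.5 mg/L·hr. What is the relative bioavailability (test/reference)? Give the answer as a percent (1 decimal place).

F_rel = 66.6%

F_rel = (AUC_test/D_test) / (AUC_ref/D_ref)
      = (187.9/25) / (564.5/50)
      = 7.516 / 11.29 = 0.6657 = 66.57%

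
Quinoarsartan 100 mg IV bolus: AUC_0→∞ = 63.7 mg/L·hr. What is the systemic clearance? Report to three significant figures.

CL = 1.57 L/hr

CL = Dose_iv / AUC_0→∞
   = 100 / 63.7 = 1.56986 L/hr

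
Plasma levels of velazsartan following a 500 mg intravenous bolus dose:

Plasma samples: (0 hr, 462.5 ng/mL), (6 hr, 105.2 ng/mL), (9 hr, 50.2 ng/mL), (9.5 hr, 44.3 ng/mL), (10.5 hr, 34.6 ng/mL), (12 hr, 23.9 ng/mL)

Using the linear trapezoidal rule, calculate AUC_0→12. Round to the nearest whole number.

Trapezoidal AUC_0→12:
  [0→6]: (462.5+105.2)/2 × 6 = 1703.1
  [6→9]: (105.2+50.2)/2 × 3 = 233.1
  [9→9.5]: (50.2+44.3)/2 × 0.5 = 23.625
  [9.5→10.5]: (44.3+34.6)/2 × 1 = 39.45
  [10.5→12]: (34.6+23.9)/2 × 1.5 = 43.875
  Sum = 2043.15 ng/mL·hr

AUC = 2043 ng/mL·hr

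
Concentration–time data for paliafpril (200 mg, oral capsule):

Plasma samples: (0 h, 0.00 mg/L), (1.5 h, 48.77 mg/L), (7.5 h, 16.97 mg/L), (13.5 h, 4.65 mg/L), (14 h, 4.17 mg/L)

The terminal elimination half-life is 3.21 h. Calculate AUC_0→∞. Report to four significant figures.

AUC = 320.2 mg/L·h

Trapezoidal AUC_0→14:
  [0→1.5]: (0.00+48.77)/2 × 1.5 = 36.5775
  [1.5→7.5]: (48.77+16.97)/2 × 6 = 197.22
  [7.5→13.5]: (16.97+4.65)/2 × 6 = 64.86
  [13.5→14]: (4.65+4.17)/2 × 0.5 = 2.205
  Sum = 300.8625 mg/L·h
k_e = ln2 / t½ = 0.693147 / 3.21 = 0.2159 h^-1
Extrapolated tail: C_last / k_e = 4.17 / 0.2159 = 19.314
AUC_0→∞ = 300.8625 + 19.314 = 320.1765 mg/L·h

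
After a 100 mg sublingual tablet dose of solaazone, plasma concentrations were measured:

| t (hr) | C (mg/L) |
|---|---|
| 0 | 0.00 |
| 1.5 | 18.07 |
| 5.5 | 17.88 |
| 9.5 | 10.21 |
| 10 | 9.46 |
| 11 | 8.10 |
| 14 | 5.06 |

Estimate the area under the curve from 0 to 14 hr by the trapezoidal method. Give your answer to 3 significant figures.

AUC = 175 mg/L·hr

Trapezoidal AUC_0→14:
  [0→1.5]: (0.00+18.07)/2 × 1.5 = 13.5525
  [1.5→5.5]: (18.07+17.88)/2 × 4 = 71.9
  [5.5→9.5]: (17.88+10.21)/2 × 4 = 56.18
  [9.5→10]: (10.21+9.46)/2 × 0.5 = 4.9175
  [10→11]: (9.46+8.10)/2 × 1 = 8.78
  [11→14]: (8.10+5.06)/2 × 3 = 19.74
  Sum = 175.07 mg/L·hr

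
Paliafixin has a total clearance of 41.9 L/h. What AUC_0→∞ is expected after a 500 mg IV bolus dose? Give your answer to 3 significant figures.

AUC_0→∞ = Dose_iv / CL
        = 500 / 41.9 = 11.9332 mg/L·h

AUC = 11.9 mg/L·h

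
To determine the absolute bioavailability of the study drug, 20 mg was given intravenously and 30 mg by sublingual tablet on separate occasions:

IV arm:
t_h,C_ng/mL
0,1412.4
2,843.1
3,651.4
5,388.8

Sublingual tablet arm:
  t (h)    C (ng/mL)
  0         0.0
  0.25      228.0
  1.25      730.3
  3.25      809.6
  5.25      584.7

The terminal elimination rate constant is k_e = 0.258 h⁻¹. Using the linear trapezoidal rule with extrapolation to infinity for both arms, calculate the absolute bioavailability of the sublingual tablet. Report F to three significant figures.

Trapezoidal AUC_0→5 (IV):
  [0→2]: (1412.4+843.1)/2 × 2 = 2255.5
  [2→3]: (843.1+651.4)/2 × 1 = 747.25
  [3→5]: (651.4+388.8)/2 × 2 = 1040.2
  Sum = 4042.95 ng/mL·h
IV tail: 388.8/0.258 = 1506.977; AUC_iv,0→∞ = 4042.95 + 1506.977 = 5549.927 ng/mL·h
Trapezoidal AUC_0→5.25 (sublingual tablet):
  [0→0.25]: (0.0+228.0)/2 × 0.25 = 28.5
  [0.25→1.25]: (228.0+730.3)/2 × 1 = 479.15
  [1.25→3.25]: (730.3+809.6)/2 × 2 = 1539.9
  [3.25→5.25]: (809.6+584.7)/2 × 2 = 1394.3
  Sum = 3441.85 ng/mL·h
sublingual tablet tail: 584.7/0.258 = 2266.279; AUC_ev,0→∞ = 3441.85 + 2266.279 = 5708.129 ng/mL·h
F = (AUC_ev/D_ev)/(AUC_iv/D_iv) = (5708.129/30)/(5549.927/20) = 190.271/277.49635 = 0.6857

F = 0.686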